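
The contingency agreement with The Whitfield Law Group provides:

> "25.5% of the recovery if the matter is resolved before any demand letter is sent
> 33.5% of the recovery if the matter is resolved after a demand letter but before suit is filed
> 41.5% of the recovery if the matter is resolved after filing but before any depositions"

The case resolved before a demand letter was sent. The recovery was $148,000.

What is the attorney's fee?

The matter resolved before a demand letter was sent, so the 25.5% rate applies.
$148,000 × 25.5% = $37,740.00

$37,740.00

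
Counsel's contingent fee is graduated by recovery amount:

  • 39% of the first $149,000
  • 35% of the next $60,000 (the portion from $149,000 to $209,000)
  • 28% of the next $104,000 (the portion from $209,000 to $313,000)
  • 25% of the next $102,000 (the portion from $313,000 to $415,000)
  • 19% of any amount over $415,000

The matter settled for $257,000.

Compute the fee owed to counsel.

First $149,000 at 39% = $58,110.00
Next $60,000 at 35% = $21,000.00
Remaining $48,000 at 28% = $13,440.00
Fee: $58,110.00 + $21,000.00 + $13,440.00 = $92,550.00

$92,550.00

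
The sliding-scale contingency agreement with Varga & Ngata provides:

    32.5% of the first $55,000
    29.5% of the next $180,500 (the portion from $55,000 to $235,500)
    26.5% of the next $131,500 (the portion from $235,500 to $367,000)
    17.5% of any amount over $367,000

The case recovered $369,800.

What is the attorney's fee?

First $55,000 at 32.5% = $17,875.00
Next $180,500 at 29.5% = $53,247.50
Next $131,500 at 26.5% = $34,847.50
Remaining $2,800 at 17.5% = $490.00
Fee: $17,875.00 + $53,247.50 + $34,847.50 + $490.00 = $106,460.00

$106,460.00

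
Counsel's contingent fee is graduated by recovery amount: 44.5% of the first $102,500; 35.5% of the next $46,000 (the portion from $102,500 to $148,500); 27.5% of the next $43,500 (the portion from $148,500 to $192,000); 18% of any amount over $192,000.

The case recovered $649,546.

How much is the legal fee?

First $102,500 at 44.5% = $45,612.50
Next $46,000 at 35.5% = $16,330.00
Next $43,500 at 27.5% = $11,962.50
Remaining $457,546 at 18% = $82,358.28
Fee: $45,612.50 + $16,330.00 + $11,962.50 + $82,358.28 = $156,263.28

$156,263.28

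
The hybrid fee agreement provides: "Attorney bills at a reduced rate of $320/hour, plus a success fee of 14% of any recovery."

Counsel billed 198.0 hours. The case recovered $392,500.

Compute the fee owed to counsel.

$118,310.00

Hourly: 198.0 × $320 = $63,360.00
Success fee: 14% of $392,500 = $54,950.00
Total: $63,360.00 + $54,950.00 = $118,310.00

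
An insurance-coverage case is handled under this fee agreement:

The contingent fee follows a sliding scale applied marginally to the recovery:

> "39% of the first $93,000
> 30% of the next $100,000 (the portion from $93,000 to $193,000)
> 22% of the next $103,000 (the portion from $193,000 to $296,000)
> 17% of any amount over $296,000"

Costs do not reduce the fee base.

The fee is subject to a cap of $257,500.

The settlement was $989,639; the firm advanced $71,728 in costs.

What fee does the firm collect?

Fee base is the gross recovery, $989,639; costs are reimbursed separately.
First $93,000 at 39% = $36,270.00
Next $100,000 at 30% = $30,000.00
Next $103,000 at 22% = $22,660.00
Remaining $693,639 at 17% = $117,918.63
Fee: $36,270.00 + $30,000.00 + $22,660.00 + $117,918.63 = $206,848.63
$206,848.63 is under the $257,500 cap.

$206,848.63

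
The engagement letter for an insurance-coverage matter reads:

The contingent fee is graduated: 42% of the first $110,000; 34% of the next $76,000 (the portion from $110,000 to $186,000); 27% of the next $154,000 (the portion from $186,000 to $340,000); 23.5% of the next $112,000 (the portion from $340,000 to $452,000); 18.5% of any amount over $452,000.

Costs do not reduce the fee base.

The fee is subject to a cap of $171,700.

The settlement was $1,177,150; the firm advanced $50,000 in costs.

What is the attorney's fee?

Fee base is the gross recovery, $1,177,150; costs are reimbursed separately.
First $110,000 at 42% = $46,200.00
Next $76,000 at 34% = $25,840.00
Next $154,000 at 27% = $41,580.00
Next $112,000 at 23.5% = $26,320.00
Remaining $725,150 at 18.5% = $134,152.75
Fee: $46,200.00 + $25,840.00 + $41,580.00 + $26,320.00 + $134,152.75 = $274,092.75
$274,092.75 exceeds the $171,700 cap, so the fee is capped at $171,700.00.

$171,700.00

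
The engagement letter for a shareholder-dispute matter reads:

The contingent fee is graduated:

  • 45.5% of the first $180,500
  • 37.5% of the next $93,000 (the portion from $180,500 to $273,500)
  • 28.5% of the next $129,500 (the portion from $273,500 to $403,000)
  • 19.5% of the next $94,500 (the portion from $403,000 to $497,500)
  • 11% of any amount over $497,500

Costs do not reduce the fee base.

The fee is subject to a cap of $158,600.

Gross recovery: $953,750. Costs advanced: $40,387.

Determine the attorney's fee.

$158,600.00

Fee base is the gross recovery, $953,750; costs are reimbursed separately.
First $180,500 at 45.5% = $82,127.50
Next $93,000 at 37.5% = $34,875.00
Next $129,500 at 28.5% = $36,907.50
Next $94,500 at 19.5% = $18,427.50
Remaining $456,250 at 11% = $50,187.50
Fee: $82,127.50 + $34,875.00 + $36,907.50 + $18,427.50 + $50,187.50 = $222,525.00
$222,525.00 exceeds the $158,600 cap, so the fee is capped at $158,600.00.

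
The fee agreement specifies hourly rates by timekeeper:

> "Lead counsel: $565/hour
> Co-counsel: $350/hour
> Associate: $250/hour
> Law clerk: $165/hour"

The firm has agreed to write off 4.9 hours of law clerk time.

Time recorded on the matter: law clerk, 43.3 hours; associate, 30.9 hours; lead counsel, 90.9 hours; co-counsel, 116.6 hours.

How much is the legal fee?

$106,229.50

Lead counsel: 90.9 × $565 = $51,358.50
Co-counsel: 116.6 × $350 = $40,810.00
Associate: 30.9 × $250 = $7,725.00
Law clerk: 43.3 × $165 = $7,144.50
Subtotal: $107,038.00
Write-off: 4.9 × $165 = $808.50
Total: $107,038.00 − $808.50 = $106,229.50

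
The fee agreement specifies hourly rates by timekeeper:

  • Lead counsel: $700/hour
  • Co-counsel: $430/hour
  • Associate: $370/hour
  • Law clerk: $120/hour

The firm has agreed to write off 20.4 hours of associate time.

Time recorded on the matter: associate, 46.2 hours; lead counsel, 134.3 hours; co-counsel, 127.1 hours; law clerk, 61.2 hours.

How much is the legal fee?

Lead counsel: 134.3 × $700 = $94,010.00
Co-counsel: 127.1 × $430 = $54,653.00
Associate: 46.2 × $370 = $17,094.00
Law clerk: 61.2 × $120 = $7,344.00
Subtotal: $173,101.00
Write-off: 20.4 × $370 = $7,548.00
Total: $173,101.00 − $7,548.00 = $165,553.00

$165,553.00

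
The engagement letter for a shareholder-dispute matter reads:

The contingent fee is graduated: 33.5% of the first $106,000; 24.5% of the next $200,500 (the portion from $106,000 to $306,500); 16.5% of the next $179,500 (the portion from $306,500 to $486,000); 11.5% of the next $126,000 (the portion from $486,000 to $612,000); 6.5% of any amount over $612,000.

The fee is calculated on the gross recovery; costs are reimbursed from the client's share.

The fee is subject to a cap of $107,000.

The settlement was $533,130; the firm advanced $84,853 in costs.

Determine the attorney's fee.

Fee base is the gross recovery, $533,130; costs are reimbursed separately.
First $106,000 at 33.5% = $35,510.00
Next $200,500 at 24.5% = $49,122.50
Next $179,500 at 16.5% = $29,617.50
Remaining $47,130 at 11.5% = $5,419.95
Fee: $35,510.00 + $49,122.50 + $29,617.50 + $5,419.95 = $119,669.95
$119,669.95 exceeds the $107,000 cap, so the fee is capped at $107,000.00.

$107,000.00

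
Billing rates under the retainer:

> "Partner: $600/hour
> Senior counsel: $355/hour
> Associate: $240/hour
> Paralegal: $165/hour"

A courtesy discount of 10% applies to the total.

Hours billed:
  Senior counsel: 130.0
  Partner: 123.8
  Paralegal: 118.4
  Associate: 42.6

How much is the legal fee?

Partner: 123.8 × $600 = $74,280.00
Senior counsel: 130.0 × $355 = $46,150.00
Associate: 42.6 × $240 = $10,224.00
Paralegal: 118.4 × $165 = $19,536.00
Subtotal: $150,190.00
Less 10% discount: −$15,019.00
Total: $150,190.00 − $15,019.00 = $135,171.00

$135,171.00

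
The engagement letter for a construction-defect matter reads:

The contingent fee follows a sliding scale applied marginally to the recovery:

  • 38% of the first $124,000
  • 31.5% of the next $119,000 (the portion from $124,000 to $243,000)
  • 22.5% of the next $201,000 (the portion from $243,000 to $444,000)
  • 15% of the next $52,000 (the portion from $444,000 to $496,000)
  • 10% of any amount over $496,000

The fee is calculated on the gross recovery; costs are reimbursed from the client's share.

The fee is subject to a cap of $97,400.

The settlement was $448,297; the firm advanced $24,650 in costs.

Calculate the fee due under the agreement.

$97,400.00

Fee base is the gross recovery, $448,297; costs are reimbursed separately.
First $124,000 at 38% = $47,120.00
Next $119,000 at 31.5% = $37,485.00
Next $201,000 at 22.5% = $45,225.00
Remaining $4,297 at 15% = $644.55
Fee: $47,120.00 + $37,485.00 + $45,225.00 + $644.55 = $130,474.55
$130,474.55 exceeds the $97,400 cap, so the fee is capped at $97,400.00.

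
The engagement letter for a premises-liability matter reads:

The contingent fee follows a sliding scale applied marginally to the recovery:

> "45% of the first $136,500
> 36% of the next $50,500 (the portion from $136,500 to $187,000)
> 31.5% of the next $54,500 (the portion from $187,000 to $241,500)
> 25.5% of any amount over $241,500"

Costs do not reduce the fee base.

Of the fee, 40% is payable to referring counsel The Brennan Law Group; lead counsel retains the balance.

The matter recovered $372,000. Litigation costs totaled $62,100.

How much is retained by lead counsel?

$78,030.00

Fee base is the gross recovery, $372,000; costs are reimbursed separately.
First $136,500 at 45% = $61,425.00
Next $50,500 at 36% = $18,180.00
Next $54,500 at 31.5% = $17,167.50
Remaining $130,500 at 25.5% = $33,277.50
Fee: $61,425.00 + $18,180.00 + $17,167.50 + $33,277.50 = $130,050.00
Referral share: 40% of $130,050.00 = $52,020.00; lead counsel retains $130,050.00 − $52,020.00 = $78,030.00.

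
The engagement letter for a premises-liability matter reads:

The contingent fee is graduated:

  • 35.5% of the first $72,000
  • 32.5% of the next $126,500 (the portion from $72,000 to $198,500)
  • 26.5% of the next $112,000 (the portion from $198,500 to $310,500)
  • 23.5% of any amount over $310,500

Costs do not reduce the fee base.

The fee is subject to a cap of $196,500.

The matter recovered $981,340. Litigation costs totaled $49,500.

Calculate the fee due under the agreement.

$196,500.00

Fee base is the gross recovery, $981,340; costs are reimbursed separately.
First $72,000 at 35.5% = $25,560.00
Next $126,500 at 32.5% = $41,112.50
Next $112,000 at 26.5% = $29,680.00
Remaining $670,840 at 23.5% = $157,647.40
Fee: $25,560.00 + $41,112.50 + $29,680.00 + $157,647.40 = $253,999.90
$253,999.90 exceeds the $196,500 cap, so the fee is capped at $196,500.00.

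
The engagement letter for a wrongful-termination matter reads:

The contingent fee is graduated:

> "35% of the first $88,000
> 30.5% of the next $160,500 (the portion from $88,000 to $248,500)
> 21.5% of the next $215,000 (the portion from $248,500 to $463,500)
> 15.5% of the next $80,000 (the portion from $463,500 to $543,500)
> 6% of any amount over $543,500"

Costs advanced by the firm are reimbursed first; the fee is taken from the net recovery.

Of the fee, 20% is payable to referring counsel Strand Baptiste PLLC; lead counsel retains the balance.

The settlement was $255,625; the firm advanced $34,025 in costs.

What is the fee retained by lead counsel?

Fee base (net of costs): $255,625 − $34,025 = $221,600
First $88,000 at 35% = $30,800.00
Remaining $133,600 at 30.5% = $40,748.00
Fee: $30,800.00 + $40,748.00 = $71,548.00
Referral share: 20% of $71,548.00 = $14,309.60; lead counsel retains $71,548.00 − $14,309.60 = $57,238.40.

$57,238.40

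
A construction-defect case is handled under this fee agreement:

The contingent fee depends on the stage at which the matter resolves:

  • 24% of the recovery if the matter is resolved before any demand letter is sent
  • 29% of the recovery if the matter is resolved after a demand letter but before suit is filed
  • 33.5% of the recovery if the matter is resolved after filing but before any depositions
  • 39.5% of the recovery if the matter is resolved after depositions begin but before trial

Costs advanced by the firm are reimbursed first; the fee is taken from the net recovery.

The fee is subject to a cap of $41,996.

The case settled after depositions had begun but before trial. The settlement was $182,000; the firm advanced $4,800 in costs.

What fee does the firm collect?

$41,996.00

Fee base (net of costs): $182,000 − $4,800 = $177,200
The matter settled after depositions had begun but before trial, so the 39.5% rate applies.
$177,200 × 39.5% = $69,994.00
$69,994.00 exceeds the $41,996 cap, so the fee is capped at $41,996.00.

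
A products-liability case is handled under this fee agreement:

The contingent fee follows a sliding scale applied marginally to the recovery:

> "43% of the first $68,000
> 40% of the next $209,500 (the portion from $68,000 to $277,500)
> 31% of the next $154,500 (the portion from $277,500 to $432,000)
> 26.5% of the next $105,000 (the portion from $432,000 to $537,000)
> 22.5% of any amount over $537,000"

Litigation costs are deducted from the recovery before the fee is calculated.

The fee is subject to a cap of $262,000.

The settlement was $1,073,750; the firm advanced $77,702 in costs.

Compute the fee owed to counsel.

Fee base (net of costs): $1,073,750 − $77,702 = $996,048
First $68,000 at 43% = $29,240.00
Next $209,500 at 40% = $83,800.00
Next $154,500 at 31% = $47,895.00
Next $105,000 at 26.5% = $27,825.00
Remaining $459,048 at 22.5% = $103,285.80
Fee: $29,240.00 + $83,800.00 + $47,895.00 + $27,825.00 + $103,285.80 = $292,045.80
$292,045.80 exceeds the $262,000 cap, so the fee is capped at $262,000.00.

$262,000.00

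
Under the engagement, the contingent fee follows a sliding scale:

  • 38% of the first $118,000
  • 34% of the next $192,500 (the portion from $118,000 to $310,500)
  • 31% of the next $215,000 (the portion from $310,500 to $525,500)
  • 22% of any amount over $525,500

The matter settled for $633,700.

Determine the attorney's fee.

First $118,000 at 38% = $44,840.00
Next $192,500 at 34% = $65,450.00
Next $215,000 at 31% = $66,650.00
Remaining $108,200 at 22% = $23,804.00
Fee: $44,840.00 + $65,450.00 + $66,650.00 + $23,804.00 = $200,744.00

$200,744.00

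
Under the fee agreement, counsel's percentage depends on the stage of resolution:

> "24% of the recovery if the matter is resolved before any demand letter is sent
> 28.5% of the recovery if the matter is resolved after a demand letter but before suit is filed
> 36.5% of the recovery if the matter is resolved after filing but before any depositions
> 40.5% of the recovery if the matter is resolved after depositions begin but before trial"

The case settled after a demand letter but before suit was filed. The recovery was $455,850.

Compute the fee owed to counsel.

The matter settled after a demand letter but before suit was filed, so the 28.5% rate applies.
$455,850 × 28.5% = $129,917.25

$129,917.25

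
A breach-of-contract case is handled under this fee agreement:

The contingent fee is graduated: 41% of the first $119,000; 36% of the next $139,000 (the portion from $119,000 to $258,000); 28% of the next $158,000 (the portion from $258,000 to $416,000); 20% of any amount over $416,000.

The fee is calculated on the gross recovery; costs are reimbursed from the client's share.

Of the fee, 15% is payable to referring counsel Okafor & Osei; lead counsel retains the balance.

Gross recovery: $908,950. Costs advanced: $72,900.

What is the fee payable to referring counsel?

$36,249.00

Fee base is the gross recovery, $908,950; costs are reimbursed separately.
First $119,000 at 41% = $48,790.00
Next $139,000 at 36% = $50,040.00
Next $158,000 at 28% = $44,240.00
Remaining $492,950 at 20% = $98,590.00
Fee: $48,790.00 + $50,040.00 + $44,240.00 + $98,590.00 = $241,660.00
Referral share: 15% of $241,660.00 = $36,249.00; lead counsel retains $241,660.00 − $36,249.00 = $205,411.00.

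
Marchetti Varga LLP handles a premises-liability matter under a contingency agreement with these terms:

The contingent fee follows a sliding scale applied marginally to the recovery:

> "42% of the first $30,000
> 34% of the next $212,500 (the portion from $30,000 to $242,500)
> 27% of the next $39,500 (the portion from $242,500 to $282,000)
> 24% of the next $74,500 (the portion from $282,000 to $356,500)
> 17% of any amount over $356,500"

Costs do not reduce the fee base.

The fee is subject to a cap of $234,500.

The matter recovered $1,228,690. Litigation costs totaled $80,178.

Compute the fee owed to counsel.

Fee base is the gross recovery, $1,228,690; costs are reimbursed separately.
First $30,000 at 42% = $12,600.00
Next $212,500 at 34% = $72,250.00
Next $39,500 at 27% = $10,665.00
Next $74,500 at 24% = $17,880.00
Remaining $872,190 at 17% = $148,272.30
Fee: $12,600.00 + $72,250.00 + $10,665.00 + $17,880.00 + $148,272.30 = $261,667.30
$261,667.30 exceeds the $234,500 cap, so the fee is capped at $234,500.00.

$234,500.00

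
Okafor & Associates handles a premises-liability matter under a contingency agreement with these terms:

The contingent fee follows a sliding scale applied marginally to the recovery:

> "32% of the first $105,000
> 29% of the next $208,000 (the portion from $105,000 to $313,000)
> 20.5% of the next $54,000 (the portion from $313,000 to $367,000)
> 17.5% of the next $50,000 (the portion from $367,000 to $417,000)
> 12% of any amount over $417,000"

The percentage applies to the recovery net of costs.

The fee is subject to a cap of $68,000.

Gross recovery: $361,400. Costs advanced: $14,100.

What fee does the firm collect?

Fee base (net of costs): $361,400 − $14,100 = $347,300
First $105,000 at 32% = $33,600.00
Next $208,000 at 29% = $60,320.00
Remaining $34,300 at 20.5% = $7,031.50
Fee: $33,600.00 + $60,320.00 + $7,031.50 = $100,951.50
$100,951.50 exceeds the $68,000 cap, so the fee is capped at $68,000.00.

$68,000.00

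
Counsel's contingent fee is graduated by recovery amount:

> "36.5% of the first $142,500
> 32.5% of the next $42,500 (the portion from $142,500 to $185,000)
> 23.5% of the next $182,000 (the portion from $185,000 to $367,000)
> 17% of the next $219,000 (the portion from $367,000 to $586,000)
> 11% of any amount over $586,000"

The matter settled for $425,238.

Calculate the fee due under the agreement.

First $142,500 at 36.5% = $52,012.50
Next $42,500 at 32.5% = $13,812.50
Next $182,000 at 23.5% = $42,770.00
Remaining $58,238 at 17% = $9,900.46
Fee: $52,012.50 + $13,812.50 + $42,770.00 + $9,900.46 = $118,495.46

$118,495.46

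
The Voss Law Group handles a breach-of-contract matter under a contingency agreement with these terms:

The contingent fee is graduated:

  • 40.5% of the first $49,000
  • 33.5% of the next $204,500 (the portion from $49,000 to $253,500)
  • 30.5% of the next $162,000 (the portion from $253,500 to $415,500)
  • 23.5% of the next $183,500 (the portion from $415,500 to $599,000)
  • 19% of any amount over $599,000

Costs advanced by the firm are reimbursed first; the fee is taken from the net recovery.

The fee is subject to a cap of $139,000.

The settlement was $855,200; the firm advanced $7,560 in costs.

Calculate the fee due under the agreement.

Fee base (net of costs): $855,200 − $7,560 = $847,640
First $49,000 at 40.5% = $19,845.00
Next $204,500 at 33.5% = $68,507.50
Next $162,000 at 30.5% = $49,410.00
Next $183,500 at 23.5% = $43,122.50
Remaining $248,640 at 19% = $47,241.60
Fee: $19,845.00 + $68,507.50 + $49,410.00 + $43,122.50 + $47,241.60 = $228,126.60
$228,126.60 exceeds the $139,000 cap, so the fee is capped at $139,000.00.

$139,000.00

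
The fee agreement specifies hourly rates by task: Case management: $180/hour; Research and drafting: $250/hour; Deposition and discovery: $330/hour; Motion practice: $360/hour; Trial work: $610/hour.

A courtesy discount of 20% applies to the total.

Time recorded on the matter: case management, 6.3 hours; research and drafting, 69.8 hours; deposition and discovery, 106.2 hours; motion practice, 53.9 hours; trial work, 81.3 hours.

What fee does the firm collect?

Case management: 6.3 × $180 = $1,134.00
Research and drafting: 69.8 × $250 = $17,450.00
Deposition and discovery: 106.2 × $330 = $35,046.00
Motion practice: 53.9 × $360 = $19,404.00
Trial work: 81.3 × $610 = $49,593.00
Subtotal: $122,627.00
Less 20% discount: −$24,525.40
Total: $122,627.00 − $24,525.40 = $98,101.60

$98,101.60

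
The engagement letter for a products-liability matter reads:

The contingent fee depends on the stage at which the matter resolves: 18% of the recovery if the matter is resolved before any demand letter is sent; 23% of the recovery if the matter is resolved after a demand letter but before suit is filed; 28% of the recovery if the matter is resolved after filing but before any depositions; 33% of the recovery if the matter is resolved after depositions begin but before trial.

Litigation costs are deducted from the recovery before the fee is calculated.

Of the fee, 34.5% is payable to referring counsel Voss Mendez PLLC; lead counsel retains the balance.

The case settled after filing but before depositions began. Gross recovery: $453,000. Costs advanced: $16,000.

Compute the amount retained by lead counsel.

Fee base (net of costs): $453,000 − $16,000 = $437,000
The matter settled after filing but before depositions began, so the 28% rate applies.
$437,000 × 28% = $122,360.00
Referral share: 34.5% of $122,360.00 = $42,214.20; lead counsel retains $122,360.00 − $42,214.20 = $80,145.80.

$80,145.80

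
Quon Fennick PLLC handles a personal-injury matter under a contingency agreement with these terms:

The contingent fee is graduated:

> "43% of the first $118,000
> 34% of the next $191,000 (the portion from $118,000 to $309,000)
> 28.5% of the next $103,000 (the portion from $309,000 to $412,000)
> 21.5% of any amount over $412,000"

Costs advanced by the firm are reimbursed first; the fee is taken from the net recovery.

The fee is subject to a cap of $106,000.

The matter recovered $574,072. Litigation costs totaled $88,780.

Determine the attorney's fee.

Fee base (net of costs): $574,072 − $88,780 = $485,292
First $118,000 at 43% = $50,740.00
Next $191,000 at 34% = $64,940.00
Next $103,000 at 28.5% = $29,355.00
Remaining $73,292 at 21.5% = $15,757.78
Fee: $50,740.00 + $64,940.00 + $29,355.00 + $15,757.78 = $160,792.78
$160,792.78 exceeds the $106,000 cap, so the fee is capped at $106,000.00.

$106,000.00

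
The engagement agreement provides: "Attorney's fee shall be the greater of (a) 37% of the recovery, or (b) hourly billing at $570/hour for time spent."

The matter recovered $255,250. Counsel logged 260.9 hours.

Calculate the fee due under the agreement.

$148,713.00

(a) 37% of $255,250 = $94,442.50
(b) 260.9 × $570 = $148,713.00
The greater is (b): $148,713.00.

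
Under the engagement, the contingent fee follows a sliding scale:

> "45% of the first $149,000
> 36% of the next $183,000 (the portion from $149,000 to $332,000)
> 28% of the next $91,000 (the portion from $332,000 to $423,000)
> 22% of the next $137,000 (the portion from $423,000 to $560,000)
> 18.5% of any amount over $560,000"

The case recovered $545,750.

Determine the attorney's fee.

First $149,000 at 45% = $67,050.00
Next $183,000 at 36% = $65,880.00
Next $91,000 at 28% = $25,480.00
Remaining $122,750 at 22% = $27,005.00
Fee: $67,050.00 + $65,880.00 + $25,480.00 + $27,005.00 = $185,415.00

$185,415.00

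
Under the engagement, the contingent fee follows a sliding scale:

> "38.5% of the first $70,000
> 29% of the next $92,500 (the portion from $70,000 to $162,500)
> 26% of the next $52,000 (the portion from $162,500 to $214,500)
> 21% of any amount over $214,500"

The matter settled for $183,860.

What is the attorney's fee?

$59,328.60

First $70,000 at 38.5% = $26,950.00
Next $92,500 at 29% = $26,825.00
Remaining $21,360 at 26% = $5,553.60
Fee: $26,950.00 + $26,825.00 + $5,553.60 = $59,328.60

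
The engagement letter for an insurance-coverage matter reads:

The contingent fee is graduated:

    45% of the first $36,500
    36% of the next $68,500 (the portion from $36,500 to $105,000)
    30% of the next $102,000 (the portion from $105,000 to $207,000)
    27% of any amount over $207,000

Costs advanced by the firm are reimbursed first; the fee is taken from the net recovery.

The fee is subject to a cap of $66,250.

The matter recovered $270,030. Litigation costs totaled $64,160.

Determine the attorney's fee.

Fee base (net of costs): $270,030 − $64,160 = $205,870
First $36,500 at 45% = $16,425.00
Next $68,500 at 36% = $24,660.00
Remaining $100,870 at 30% = $30,261.00
Fee: $16,425.00 + $24,660.00 + $30,261.00 = $71,346.00
$71,346.00 exceeds the $66,250 cap, so the fee is capped at $66,250.00.

$66,250.00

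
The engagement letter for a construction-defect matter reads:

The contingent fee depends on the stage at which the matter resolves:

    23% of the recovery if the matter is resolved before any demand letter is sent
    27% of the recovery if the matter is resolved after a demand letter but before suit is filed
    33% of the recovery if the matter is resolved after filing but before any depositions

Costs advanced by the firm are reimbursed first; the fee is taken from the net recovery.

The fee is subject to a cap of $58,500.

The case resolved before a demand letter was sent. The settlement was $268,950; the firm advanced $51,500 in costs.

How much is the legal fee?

Fee base (net of costs): $268,950 − $51,500 = $217,450
The matter resolved before a demand letter was sent, so the 23% rate applies.
$217,450 × 23% = $50,013.50
$50,013.50 is under the $58,500 cap.

$50,013.50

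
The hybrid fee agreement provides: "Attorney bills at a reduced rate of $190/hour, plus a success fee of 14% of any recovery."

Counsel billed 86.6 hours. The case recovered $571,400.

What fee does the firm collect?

Hourly: 86.6 × $190 = $16,454.00
Success fee: 14% of $571,400 = $79,996.00
Total: $16,454.00 + $79,996.00 = $96,450.00

$96,450.00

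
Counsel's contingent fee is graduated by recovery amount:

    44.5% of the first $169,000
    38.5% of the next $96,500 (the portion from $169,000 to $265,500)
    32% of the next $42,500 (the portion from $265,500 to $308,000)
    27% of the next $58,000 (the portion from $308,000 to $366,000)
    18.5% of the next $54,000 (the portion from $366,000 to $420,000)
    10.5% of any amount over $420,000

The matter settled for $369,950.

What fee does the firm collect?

First $169,000 at 44.5% = $75,205.00
Next $96,500 at 38.5% = $37,152.50
Next $42,500 at 32% = $13,600.00
Next $58,000 at 27% = $15,660.00
Remaining $3,950 at 18.5% = $730.75
Fee: $75,205.00 + $37,152.50 + $13,600.00 + $15,660.00 + $730.75 = $142,348.25

$142,348.25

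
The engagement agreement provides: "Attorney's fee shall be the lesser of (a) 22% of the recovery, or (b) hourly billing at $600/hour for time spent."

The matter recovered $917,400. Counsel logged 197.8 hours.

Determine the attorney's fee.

(a) 22% of $917,400 = $201,828.00
(b) 197.8 × $600 = $118,680.00
The lesser is (b): $118,680.00.

$118,680.00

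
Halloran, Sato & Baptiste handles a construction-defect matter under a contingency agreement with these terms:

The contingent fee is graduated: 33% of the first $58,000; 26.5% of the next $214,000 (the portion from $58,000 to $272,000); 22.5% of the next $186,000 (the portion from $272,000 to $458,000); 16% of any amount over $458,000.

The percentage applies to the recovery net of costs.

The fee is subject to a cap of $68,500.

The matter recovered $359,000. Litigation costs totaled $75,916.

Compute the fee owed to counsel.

Fee base (net of costs): $359,000 − $75,916 = $283,084
First $58,000 at 33% = $19,140.00
Next $214,000 at 26.5% = $56,710.00
Remaining $11,084 at 22.5% = $2,493.90
Fee: $19,140.00 + $56,710.00 + $2,493.90 = $78,343.90
$78,343.90 exceeds the $68,500 cap, so the fee is capped at $68,500.00.

$68,500.00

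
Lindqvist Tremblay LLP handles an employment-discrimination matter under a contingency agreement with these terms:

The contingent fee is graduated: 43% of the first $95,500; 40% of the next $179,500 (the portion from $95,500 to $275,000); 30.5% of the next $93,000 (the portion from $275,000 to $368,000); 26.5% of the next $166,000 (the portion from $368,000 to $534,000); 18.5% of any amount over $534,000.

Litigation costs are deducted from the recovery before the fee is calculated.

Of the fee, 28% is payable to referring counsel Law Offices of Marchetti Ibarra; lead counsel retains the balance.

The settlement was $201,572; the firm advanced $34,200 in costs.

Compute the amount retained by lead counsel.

Fee base (net of costs): $201,572 − $34,200 = $167,372
First $95,500 at 43% = $41,065.00
Remaining $71,872 at 40% = $28,748.80
Fee: $41,065.00 + $28,748.80 = $69,813.80
Referral share: 28% of $69,813.80 = $19,547.86; lead counsel retains $69,813.80 − $19,547.86 = $50,265.94.

$50,265.94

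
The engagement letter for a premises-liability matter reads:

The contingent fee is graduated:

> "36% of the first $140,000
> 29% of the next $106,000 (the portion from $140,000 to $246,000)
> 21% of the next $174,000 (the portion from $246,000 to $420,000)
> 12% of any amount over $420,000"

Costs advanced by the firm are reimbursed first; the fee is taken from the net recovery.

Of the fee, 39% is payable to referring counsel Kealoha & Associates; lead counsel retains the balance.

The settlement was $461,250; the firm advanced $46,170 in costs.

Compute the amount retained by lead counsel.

Fee base (net of costs): $461,250 − $46,170 = $415,080
First $140,000 at 36% = $50,400.00
Next $106,000 at 29% = $30,740.00
Remaining $169,080 at 21% = $35,506.80
Fee: $50,400.00 + $30,740.00 + $35,506.80 = $116,646.80
Referral share: 39% of $116,646.80 = $45,492.25; lead counsel retains $116,646.80 − $45,492.25 = $71,154.55.

$71,154.55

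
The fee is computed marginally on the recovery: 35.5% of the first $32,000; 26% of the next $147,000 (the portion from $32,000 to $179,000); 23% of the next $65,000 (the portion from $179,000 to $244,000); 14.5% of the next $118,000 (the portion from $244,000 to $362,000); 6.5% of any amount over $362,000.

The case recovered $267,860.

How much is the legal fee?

$67,989.70

First $32,000 at 35.5% = $11,360.00
Next $147,000 at 26% = $38,220.00
Next $65,000 at 23% = $14,950.00
Remaining $23,860 at 14.5% = $3,459.70
Fee: $11,360.00 + $38,220.00 + $14,950.00 + $3,459.70 = $67,989.70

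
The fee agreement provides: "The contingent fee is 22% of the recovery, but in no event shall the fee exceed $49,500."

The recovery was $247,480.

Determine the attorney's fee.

22% of $247,480 = $54,445.60
That exceeds the $49,500 cap, so the fee is capped at $49,500.

$49,500.00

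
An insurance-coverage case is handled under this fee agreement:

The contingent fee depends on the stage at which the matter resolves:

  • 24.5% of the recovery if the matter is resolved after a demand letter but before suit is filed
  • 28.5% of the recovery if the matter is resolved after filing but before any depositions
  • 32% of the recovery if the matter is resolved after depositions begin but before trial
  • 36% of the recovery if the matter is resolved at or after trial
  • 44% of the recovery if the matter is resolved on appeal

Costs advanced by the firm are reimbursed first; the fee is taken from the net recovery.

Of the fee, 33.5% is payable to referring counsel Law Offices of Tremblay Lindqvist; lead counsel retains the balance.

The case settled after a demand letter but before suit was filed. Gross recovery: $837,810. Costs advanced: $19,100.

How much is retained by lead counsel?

$133,388.33

Fee base (net of costs): $837,810 − $19,100 = $818,710
The matter settled after a demand letter but before suit was filed, so the 24.5% rate applies.
$818,710 × 24.5% = $200,583.95
Referral share: 33.5% of $200,583.95 = $67,195.62; lead counsel retains $200,583.95 − $67,195.62 = $133,388.33.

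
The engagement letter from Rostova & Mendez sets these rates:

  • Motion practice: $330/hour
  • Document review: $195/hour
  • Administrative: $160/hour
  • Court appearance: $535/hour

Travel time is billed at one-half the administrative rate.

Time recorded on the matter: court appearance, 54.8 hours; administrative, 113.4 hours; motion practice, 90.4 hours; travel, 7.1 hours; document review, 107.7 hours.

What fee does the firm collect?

$98,863.50

Motion practice: 90.4 × $330 = $29,832.00
Document review: 107.7 × $195 = $21,001.50
Administrative: 113.4 × $160 = $18,144.00
Court appearance: 54.8 × $535 = $29,318.00
Subtotal: $29,832.00 + $21,001.50 + $18,144.00 + $29,318.00 = $98,295.50
Travel: 7.1 × ($160 ÷ 2) = 7.1 × $80.00 = $568.00
Total: $98,295.50 + $568.00 = $98,863.50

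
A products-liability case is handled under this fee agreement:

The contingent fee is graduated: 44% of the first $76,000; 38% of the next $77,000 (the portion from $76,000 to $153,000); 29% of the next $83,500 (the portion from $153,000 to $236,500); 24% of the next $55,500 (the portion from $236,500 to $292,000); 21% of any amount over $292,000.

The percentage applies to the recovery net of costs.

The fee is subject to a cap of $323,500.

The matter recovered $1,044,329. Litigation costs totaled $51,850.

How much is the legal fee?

Fee base (net of costs): $1,044,329 − $51,850 = $992,479
First $76,000 at 44% = $33,440.00
Next $77,000 at 38% = $29,260.00
Next $83,500 at 29% = $24,215.00
Next $55,500 at 24% = $13,320.00
Remaining $700,479 at 21% = $147,100.59
Fee: $33,440.00 + $29,260.00 + $24,215.00 + $13,320.00 + $147,100.59 = $247,335.59
$247,335.59 is under the $323,500 cap.

$247,335.59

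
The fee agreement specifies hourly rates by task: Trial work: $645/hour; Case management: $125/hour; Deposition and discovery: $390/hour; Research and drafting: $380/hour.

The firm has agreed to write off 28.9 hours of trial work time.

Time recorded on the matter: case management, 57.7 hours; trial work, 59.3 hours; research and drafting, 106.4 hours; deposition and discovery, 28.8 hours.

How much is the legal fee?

$78,484.50

Trial work: 59.3 × $645 = $38,248.50
Case management: 57.7 × $125 = $7,212.50
Deposition and discovery: 28.8 × $390 = $11,232.00
Research and drafting: 106.4 × $380 = $40,432.00
Subtotal: $97,125.00
Write-off: 28.9 × $645 = $18,640.50
Total: $97,125.00 − $18,640.50 = $78,484.50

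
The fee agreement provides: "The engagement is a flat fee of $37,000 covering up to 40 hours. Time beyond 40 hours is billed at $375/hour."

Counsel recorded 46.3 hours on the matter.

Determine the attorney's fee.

$39,362.50

Flat fee: $37,000.00
Excess hours: 46.3 − 40 = 6.3
Overrun: 6.3 × $375 = $2,362.50
Total: $37,000.00 + $2,362.50 = $39,362.50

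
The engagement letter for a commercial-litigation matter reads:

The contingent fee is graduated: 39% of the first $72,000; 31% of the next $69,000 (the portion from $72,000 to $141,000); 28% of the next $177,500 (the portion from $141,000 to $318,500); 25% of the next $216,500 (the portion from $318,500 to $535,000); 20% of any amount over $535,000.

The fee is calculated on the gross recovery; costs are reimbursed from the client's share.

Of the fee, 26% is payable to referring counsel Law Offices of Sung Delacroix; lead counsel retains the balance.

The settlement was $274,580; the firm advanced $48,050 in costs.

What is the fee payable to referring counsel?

Fee base is the gross recovery, $274,580; costs are reimbursed separately.
First $72,000 at 39% = $28,080.00
Next $69,000 at 31% = $21,390.00
Remaining $133,580 at 28% = $37,402.40
Fee: $28,080.00 + $21,390.00 + $37,402.40 = $86,872.40
Referral share: 26% of $86,872.40 = $22,586.82; lead counsel retains $86,872.40 − $22,586.82 = $64,285.58.

$22,586.82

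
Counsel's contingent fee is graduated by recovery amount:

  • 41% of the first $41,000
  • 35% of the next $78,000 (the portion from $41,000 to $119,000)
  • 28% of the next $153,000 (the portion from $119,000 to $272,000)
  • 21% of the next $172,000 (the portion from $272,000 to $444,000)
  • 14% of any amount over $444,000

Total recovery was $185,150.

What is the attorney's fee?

First $41,000 at 41% = $16,810.00
Next $78,000 at 35% = $27,300.00
Remaining $66,150 at 28% = $18,522.00
Fee: $16,810.00 + $27,300.00 + $18,522.00 = $62,632.00

$62,632.00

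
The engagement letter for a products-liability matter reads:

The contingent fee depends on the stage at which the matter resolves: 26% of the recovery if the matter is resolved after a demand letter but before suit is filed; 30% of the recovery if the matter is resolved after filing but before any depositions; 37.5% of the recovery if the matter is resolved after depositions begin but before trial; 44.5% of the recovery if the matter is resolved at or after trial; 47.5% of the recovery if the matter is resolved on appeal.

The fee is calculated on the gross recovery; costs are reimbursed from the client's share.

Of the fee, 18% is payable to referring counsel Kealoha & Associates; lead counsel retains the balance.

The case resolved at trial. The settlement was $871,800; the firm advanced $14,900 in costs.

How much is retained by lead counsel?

$318,119.82

Fee base is the gross recovery, $871,800; costs are reimbursed separately.
The matter resolved at trial, so the 44.5% rate applies.
$871,800 × 44.5% = $387,951.00
Referral share: 18% of $387,951.00 = $69,831.18; lead counsel retains $387,951.00 − $69,831.18 = $318,119.82.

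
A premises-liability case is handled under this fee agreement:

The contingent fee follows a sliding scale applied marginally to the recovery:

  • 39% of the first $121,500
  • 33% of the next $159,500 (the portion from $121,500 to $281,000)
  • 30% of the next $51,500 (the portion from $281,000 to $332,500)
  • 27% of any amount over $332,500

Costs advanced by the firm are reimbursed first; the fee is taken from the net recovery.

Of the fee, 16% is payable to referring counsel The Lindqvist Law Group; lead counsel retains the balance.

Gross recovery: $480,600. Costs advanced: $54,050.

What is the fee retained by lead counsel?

Fee base (net of costs): $480,600 − $54,050 = $426,550
First $121,500 at 39% = $47,385.00
Next $159,500 at 33% = $52,635.00
Next $51,500 at 30% = $15,450.00
Remaining $94,050 at 27% = $25,393.50
Fee: $47,385.00 + $52,635.00 + $15,450.00 + $25,393.50 = $140,863.50
Referral share: 16% of $140,863.50 = $22,538.16; lead counsel retains $140,863.50 − $22,538.16 = $118,325.34.

$118,325.34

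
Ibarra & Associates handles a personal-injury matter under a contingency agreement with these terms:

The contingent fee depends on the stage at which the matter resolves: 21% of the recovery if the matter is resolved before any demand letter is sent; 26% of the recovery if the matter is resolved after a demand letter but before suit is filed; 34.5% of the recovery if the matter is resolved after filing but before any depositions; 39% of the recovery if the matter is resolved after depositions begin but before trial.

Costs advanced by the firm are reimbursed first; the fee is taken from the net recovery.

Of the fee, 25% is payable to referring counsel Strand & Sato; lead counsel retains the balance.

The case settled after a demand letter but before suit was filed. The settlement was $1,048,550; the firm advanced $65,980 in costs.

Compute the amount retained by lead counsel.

Fee base (net of costs): $1,048,550 − $65,980 = $982,570
The matter settled after a demand letter but before suit was filed, so the 26% rate applies.
$982,570 × 26% = $255,468.20
Referral share: 25% of $255,468.20 = $63,867.05; lead counsel retains $255,468.20 − $63,867.05 = $191,601.15.

$191,601.15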